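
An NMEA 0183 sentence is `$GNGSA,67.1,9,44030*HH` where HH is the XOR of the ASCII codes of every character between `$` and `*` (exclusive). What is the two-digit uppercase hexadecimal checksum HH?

XOR the ASCII codes of the payload characters:
  'G' = 0x47 → acc = 0x47
  'N' = 0x4E → acc = 0x09
  'G' = 0x47 → acc = 0x4E
  'S' = 0x53 → acc = 0x1D
  'A' = 0x41 → acc = 0x5C
  ',' = 0x2C → acc = 0x70
  '6' = 0x36 → acc = 0x46
  '7' = 0x37 → acc = 0x71
  '.' = 0x2E → acc = 0x5F
  '1' = 0x31 → acc = 0x6E
  ',' = 0x2C → acc = 0x42
  '9' = 0x39 → acc = 0x7B
  ',' = 0x2C → acc = 0x57
  '4' = 0x34 → acc = 0x63
  '4' = 0x34 → acc = 0x57
  '0' = 0x30 → acc = 0x67
  '3' = 0x33 → acc = 0x54
  '0' = 0x30 → acc = 0x64
Checksum = 0x64.

64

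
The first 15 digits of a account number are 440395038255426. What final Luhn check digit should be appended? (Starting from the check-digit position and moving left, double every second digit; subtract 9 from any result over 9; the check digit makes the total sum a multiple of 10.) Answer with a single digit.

0

Partial digits right→left: 6 2 4 5 5 2 8 3 0 5 9 3 0 4 4
Double every second digit counting from the check-digit position (so the 1st, 3rd, 5th, ... of the partial from the right).
  doubled (with −9 where >9): 3 8 1 7 0 9 0 8 → sum 36
  kept as-is: 2 5 2 3 5 3 4 → sum 24
Total = 36 + 24 = 60.
Check digit = (10 − (60 mod 10)) mod 10 = 0.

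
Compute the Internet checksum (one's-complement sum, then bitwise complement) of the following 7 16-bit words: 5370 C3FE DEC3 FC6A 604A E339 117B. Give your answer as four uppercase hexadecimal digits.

B862

One's-complement addition (fold any carry out of bit 15 back into bit 0):
  0x5370 + 0xC3FE = 0x1176E → wrap carry → 0x176F
  0x176F + 0xDEC3 = 0x0F632
  0xF632 + 0xFC6A = 0x1F29C → wrap carry → 0xF29D
  0xF29D + 0x604A = 0x152E7 → wrap carry → 0x52E8
  0x52E8 + 0xE339 = 0x13621 → wrap carry → 0x3622
  0x3622 + 0x117B = 0x0479D
One's-complement sum = 0x479D.
Checksum = ~0x479D & 0xFFFF = 0xB862.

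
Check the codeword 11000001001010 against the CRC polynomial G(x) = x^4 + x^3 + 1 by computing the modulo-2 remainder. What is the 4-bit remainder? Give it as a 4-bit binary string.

0000

Modulo-2 division of 11000001001010 by 11001:
  pos 0: 11000 XOR 11001 = 00001
  pos 4: 10010 XOR 11001 = 01011
  pos 5: 10110 XOR 11001 = 01111
  pos 6: 11111 XOR 11001 = 00110
  pos 8: 11001 XOR 11001 = 00000
Remainder = 0000 (zero — the frame passes the CRC check).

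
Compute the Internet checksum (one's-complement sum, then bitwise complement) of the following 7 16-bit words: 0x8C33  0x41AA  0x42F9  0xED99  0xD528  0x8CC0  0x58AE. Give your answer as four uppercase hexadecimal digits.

One's-complement addition (fold any carry out of bit 15 back into bit 0):
  0x8C33 + 0x41AA = 0x0CDDD
  0xCDDD + 0x42F9 = 0x110D6 → wrap carry → 0x10D7
  0x10D7 + 0xED99 = 0x0FE70
  0xFE70 + 0xD528 = 0x1D398 → wrap carry → 0xD399
  0xD399 + 0x8CC0 = 0x16059 → wrap carry → 0x605A
  0x605A + 0x58AE = 0x0B908
One's-complement sum = 0xB908.
Checksum = ~0xB908 & 0xFFFF = 0x46F7.

46F7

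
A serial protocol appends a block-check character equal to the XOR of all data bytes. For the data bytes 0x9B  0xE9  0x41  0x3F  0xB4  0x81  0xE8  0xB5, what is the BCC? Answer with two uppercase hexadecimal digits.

64

XOR the bytes together:
  start with 0x9B
  0x9B ⊕ 0xE9 = 0x72
  0x72 ⊕ 0x41 = 0x33
  0x33 ⊕ 0x3F = 0x0C
  0x0C ⊕ 0xB4 = 0xB8
  0xB8 ⊕ 0x81 = 0x39
  0x39 ⊕ 0xE8 = 0xD1
  0xD1 ⊕ 0xB5 = 0x64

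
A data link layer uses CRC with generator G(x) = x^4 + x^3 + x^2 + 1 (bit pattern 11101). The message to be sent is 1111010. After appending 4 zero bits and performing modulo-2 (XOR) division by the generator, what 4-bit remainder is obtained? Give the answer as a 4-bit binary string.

1000

Append 4 zeros: 11110100000. Divide by 11101 (XOR where the leading bit is 1):
  pos 0: 11110 XOR 11101 = 00011
  pos 3: 11100 XOR 11101 = 00001
Remainder (last 4 bits) = 1000. This is the CRC / FCS.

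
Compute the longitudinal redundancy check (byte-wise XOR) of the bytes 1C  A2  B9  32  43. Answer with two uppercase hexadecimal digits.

76

XOR the bytes together:
  start with 0x1C
  0x1C ⊕ 0xA2 = 0xBE
  0xBE ⊕ 0xB9 = 0x07
  0x07 ⊕ 0x32 = 0x35
  0x35 ⊕ 0x43 = 0x76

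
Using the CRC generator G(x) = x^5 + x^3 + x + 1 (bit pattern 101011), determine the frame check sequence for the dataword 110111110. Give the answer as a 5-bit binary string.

Append 5 zeros: 11011111000000. Divide by 101011 (XOR where the leading bit is 1):
  pos 0: 110111 XOR 101011 = 011100
  pos 1: 111001 XOR 101011 = 010010
  pos 2: 100101 XOR 101011 = 001110
  pos 4: 111000 XOR 101011 = 010011
  pos 5: 100110 XOR 101011 = 001101
  pos 7: 110100 XOR 101011 = 011111
  pos 8: 111110 XOR 101011 = 010101
Remainder (last 5 bits) = 10101. This is the CRC / FCS.

10101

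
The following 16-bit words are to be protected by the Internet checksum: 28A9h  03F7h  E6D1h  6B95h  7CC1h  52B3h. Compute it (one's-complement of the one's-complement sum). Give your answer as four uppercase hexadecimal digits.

B183

One's-complement addition (fold any carry out of bit 15 back into bit 0):
  0x28A9 + 0x03F7 = 0x02CA0
  0x2CA0 + 0xE6D1 = 0x11371 → wrap carry → 0x1372
  0x1372 + 0x6B95 = 0x07F07
  0x7F07 + 0x7CC1 = 0x0FBC8
  0xFBC8 + 0x52B3 = 0x14E7B → wrap carry → 0x4E7C
One's-complement sum = 0x4E7C.
Checksum = ~0x4E7C & 0xFFFF = 0xB183.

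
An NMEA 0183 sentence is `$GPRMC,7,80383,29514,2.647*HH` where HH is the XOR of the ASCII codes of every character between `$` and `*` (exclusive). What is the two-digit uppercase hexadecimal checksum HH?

XOR the ASCII codes of the payload characters:
  'G' = 0x47 → acc = 0x47
  'P' = 0x50 → acc = 0x17
  'R' = 0x52 → acc = 0x45
  'M' = 0x4D → acc = 0x08
  'C' = 0x43 → acc = 0x4B
  ',' = 0x2C → acc = 0x67
  '7' = 0x37 → acc = 0x50
  ',' = 0x2C → acc = 0x7C
  '8' = 0x38 → acc = 0x44
  '0' = 0x30 → acc = 0x74
  '3' = 0x33 → acc = 0x47
  '8' = 0x38 → acc = 0x7F
  '3' = 0x33 → acc = 0x4C
  ',' = 0x2C → acc = 0x60
  '2' = 0x32 → acc = 0x52
  '9' = 0x39 → acc = 0x6B
  '5' = 0x35 → acc = 0x5E
  '1' = 0x31 → acc = 0x6F
  '4' = 0x34 → acc = 0x5B
  ',' = 0x2C → acc = 0x77
  '2' = 0x32 → acc = 0x45
  '.' = 0x2E → acc = 0x6B
  '6' = 0x36 → acc = 0x5D
  '4' = 0x34 → acc = 0x69
  '7' = 0x37 → acc = 0x5E
Checksum = 0x5E.

5E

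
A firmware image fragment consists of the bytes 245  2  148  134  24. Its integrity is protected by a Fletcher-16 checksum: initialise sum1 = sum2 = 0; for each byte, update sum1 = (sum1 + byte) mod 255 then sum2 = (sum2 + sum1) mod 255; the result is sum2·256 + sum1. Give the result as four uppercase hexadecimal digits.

B82B

Running sums (mod 255):
  after byte 0 (245): sum1=245, sum2=245
  after byte 1 (2): sum1=247, sum2=237
  after byte 2 (148): sum1=140, sum2=122
  after byte 3 (134): sum1=19, sum2=141
  after byte 4 (24): sum1=43, sum2=184
Checksum = sum2·256 + sum1 = 184·256 + 43 = 47147 = 0xB82B.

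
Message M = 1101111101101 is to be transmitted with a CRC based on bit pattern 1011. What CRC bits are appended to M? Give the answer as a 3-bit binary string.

Append 3 zeros: 1101111101101000. Divide by 1011 (XOR where the leading bit is 1):
  pos 0: 1101 XOR 1011 = 0110
  pos 1: 1101 XOR 1011 = 0110
  pos 2: 1101 XOR 1011 = 0110
  pos 3: 1101 XOR 1011 = 0110
  pos 4: 1101 XOR 1011 = 0110
  pos 5: 1100 XOR 1011 = 0111
  pos 6: 1111 XOR 1011 = 0100
  pos 7: 1001 XOR 1011 = 0010
  pos 9: 1001 XOR 1011 = 0010
  pos 11: 1000 XOR 1011 = 0011
Remainder (last 3 bits) = 110. This is the CRC / FCS.

110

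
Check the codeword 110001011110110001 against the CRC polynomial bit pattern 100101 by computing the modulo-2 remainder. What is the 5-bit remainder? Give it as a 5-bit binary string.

Modulo-2 division of 110001011110110001 by 100101:
  pos 0: 110001 XOR 100101 = 010100
  pos 1: 101000 XOR 100101 = 001101
  pos 3: 110111 XOR 100101 = 010010
  pos 4: 100101 XOR 100101 = 000000
  pos 10: 101100 XOR 100101 = 001001
  pos 12: 100101 XOR 100101 = 000000
Remainder = 00000 (zero — the frame passes the CRC check).

00000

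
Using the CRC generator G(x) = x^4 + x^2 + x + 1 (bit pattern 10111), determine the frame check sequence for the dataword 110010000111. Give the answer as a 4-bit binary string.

Append 4 zeros: 1100100001110000. Divide by 10111 (XOR where the leading bit is 1):
  pos 0: 11001 XOR 10111 = 01110
  pos 1: 11100 XOR 10111 = 01011
  pos 2: 10110 XOR 10111 = 00001
  pos 6: 10011 XOR 10111 = 00100
  pos 8: 10010 XOR 10111 = 00101
  pos 10: 10100 XOR 10111 = 00011
Remainder (last 4 bits) = 0110. This is the CRC / FCS.

0110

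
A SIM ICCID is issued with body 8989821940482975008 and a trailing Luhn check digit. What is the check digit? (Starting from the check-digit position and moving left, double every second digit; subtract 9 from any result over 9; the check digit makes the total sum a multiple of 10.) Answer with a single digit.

Partial digits right→left: 8 0 0 5 7 9 2 8 4 0 4 9 1 2 8 9 8 9 8
Double every second digit counting from the check-digit position (so the 1st, 3rd, 5th, ... of the partial from the right).
  doubled (with −9 where >9): 7 0 5 4 8 8 2 7 7 7 → sum 55
  kept as-is: 0 5 9 8 0 9 2 9 9 → sum 51
Total = 55 + 51 = 106.
Check digit = (10 − (106 mod 10)) mod 10 = 4.

4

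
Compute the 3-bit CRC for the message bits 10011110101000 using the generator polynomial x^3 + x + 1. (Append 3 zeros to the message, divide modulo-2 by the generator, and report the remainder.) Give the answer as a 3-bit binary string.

Append 3 zeros: 10011110101000000. Divide by 1011 (XOR where the leading bit is 1):
  pos 0: 1001 XOR 1011 = 0010
  pos 2: 1011 XOR 1011 = 0000
  pos 6: 1010 XOR 1011 = 0001
  pos 9: 1100 XOR 1011 = 0111
  pos 10: 1110 XOR 1011 = 0101
  pos 11: 1010 XOR 1011 = 0001
Remainder (last 3 bits) = 100. This is the CRC / FCS.

100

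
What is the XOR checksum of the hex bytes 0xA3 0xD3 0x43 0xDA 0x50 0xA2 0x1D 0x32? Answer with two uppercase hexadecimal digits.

XOR the bytes together:
  start with 0xA3
  0xA3 ⊕ 0xD3 = 0x70
  0x70 ⊕ 0x43 = 0x33
  0x33 ⊕ 0xDA = 0xE9
  0xE9 ⊕ 0x50 = 0xB9
  0xB9 ⊕ 0xA2 = 0x1B
  0x1B ⊕ 0x1D = 0x06
  0x06 ⊕ 0x32 = 0x34

34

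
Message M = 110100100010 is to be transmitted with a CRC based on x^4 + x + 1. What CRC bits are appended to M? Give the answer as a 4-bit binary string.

1011

Append 4 zeros: 1101001000100000. Divide by 10011 (XOR where the leading bit is 1):
  pos 0: 11010 XOR 10011 = 01001
  pos 1: 10010 XOR 10011 = 00001
  pos 5: 11000 XOR 10011 = 01011
  pos 6: 10111 XOR 10011 = 00100
  pos 8: 10000 XOR 10011 = 00011
  pos 11: 11000 XOR 10011 = 01011
Remainder (last 4 bits) = 1011. This is the CRC / FCS.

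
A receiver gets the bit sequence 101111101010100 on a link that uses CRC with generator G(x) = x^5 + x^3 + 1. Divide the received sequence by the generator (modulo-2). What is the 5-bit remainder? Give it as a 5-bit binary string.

00000

Modulo-2 division of 101111101010100 by 101001:
  pos 0: 101111 XOR 101001 = 000110
  pos 3: 110101 XOR 101001 = 011100
  pos 4: 111000 XOR 101001 = 010001
  pos 5: 100011 XOR 101001 = 001010
  pos 7: 101001 XOR 101001 = 000000
Remainder = 00000 (zero — the frame passes the CRC check).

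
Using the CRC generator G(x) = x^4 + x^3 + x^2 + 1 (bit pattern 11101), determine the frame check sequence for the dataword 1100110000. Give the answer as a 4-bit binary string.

Append 4 zeros: 11001100000000. Divide by 11101 (XOR where the leading bit is 1):
  pos 0: 11001 XOR 11101 = 00100
  pos 2: 10010 XOR 11101 = 01111
  pos 3: 11110 XOR 11101 = 00011
  pos 6: 11000 XOR 11101 = 00101
  pos 8: 10100 XOR 11101 = 01001
  pos 9: 10010 XOR 11101 = 01111
Remainder (last 4 bits) = 1111. This is the CRC / FCS.

1111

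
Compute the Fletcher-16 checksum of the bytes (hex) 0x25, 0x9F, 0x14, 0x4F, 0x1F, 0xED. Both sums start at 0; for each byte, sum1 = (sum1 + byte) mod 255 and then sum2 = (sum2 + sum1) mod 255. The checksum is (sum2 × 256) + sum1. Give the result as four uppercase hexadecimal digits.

6735

Running sums (mod 255):
  after byte 0 (0x25): sum1=37, sum2=37
  after byte 1 (0x9F): sum1=196, sum2=233
  after byte 2 (0x14): sum1=216, sum2=194
  after byte 3 (0x4F): sum1=40, sum2=234
  after byte 4 (0x1F): sum1=71, sum2=50
  after byte 5 (0xED): sum1=53, sum2=103
Checksum = sum2·256 + sum1 = 103·256 + 53 = 26421 = 0x6735.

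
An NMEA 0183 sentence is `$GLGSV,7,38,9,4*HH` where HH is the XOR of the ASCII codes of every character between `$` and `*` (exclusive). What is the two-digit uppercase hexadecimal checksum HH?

XOR the ASCII codes of the payload characters:
  'G' = 0x47 → acc = 0x47
  'L' = 0x4C → acc = 0x0B
  'G' = 0x47 → acc = 0x4C
  'S' = 0x53 → acc = 0x1F
  'V' = 0x56 → acc = 0x49
  ',' = 0x2C → acc = 0x65
  '7' = 0x37 → acc = 0x52
  ',' = 0x2C → acc = 0x7E
  '3' = 0x33 → acc = 0x4D
  '8' = 0x38 → acc = 0x75
  ',' = 0x2C → acc = 0x59
  '9' = 0x39 → acc = 0x60
  ',' = 0x2C → acc = 0x4C
  '4' = 0x34 → acc = 0x78
Checksum = 0x78.

78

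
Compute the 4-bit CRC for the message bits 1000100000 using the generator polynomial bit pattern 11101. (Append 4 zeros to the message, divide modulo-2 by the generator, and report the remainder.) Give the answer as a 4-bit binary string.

Append 4 zeros: 10001000000000. Divide by 11101 (XOR where the leading bit is 1):
  pos 0: 10001 XOR 11101 = 01100
  pos 1: 11000 XOR 11101 = 00101
  pos 3: 10100 XOR 11101 = 01001
  pos 4: 10010 XOR 11101 = 01111
  pos 5: 11110 XOR 11101 = 00011
  pos 8: 11000 XOR 11101 = 00101
Remainder (last 4 bits) = 1010. This is the CRC / FCS.

1010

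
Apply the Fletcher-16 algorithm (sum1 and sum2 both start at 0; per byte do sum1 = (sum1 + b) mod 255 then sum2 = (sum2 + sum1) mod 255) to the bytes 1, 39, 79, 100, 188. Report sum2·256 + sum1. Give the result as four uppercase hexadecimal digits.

Running sums (mod 255):
  after byte 0 (1): sum1=1, sum2=1
  after byte 1 (39): sum1=40, sum2=41
  after byte 2 (79): sum1=119, sum2=160
  after byte 3 (100): sum1=219, sum2=124
  after byte 4 (188): sum1=152, sum2=21
Checksum = sum2·256 + sum1 = 21·256 + 152 = 5528 = 0x1598.

1598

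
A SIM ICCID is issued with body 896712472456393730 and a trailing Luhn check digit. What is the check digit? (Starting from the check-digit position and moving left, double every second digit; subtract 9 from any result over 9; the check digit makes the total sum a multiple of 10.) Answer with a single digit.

7

Partial digits right→left: 0 3 7 3 9 3 6 5 4 2 7 4 2 1 7 6 9 8
Double every second digit counting from the check-digit position (so the 1st, 3rd, 5th, ... of the partial from the right).
  doubled (with −9 where >9): 0 5 9 3 8 5 4 5 9 → sum 48
  kept as-is: 3 3 3 5 2 4 1 6 8 → sum 35
Total = 48 + 35 = 83.
Check digit = (10 − (83 mod 10)) mod 10 = 7.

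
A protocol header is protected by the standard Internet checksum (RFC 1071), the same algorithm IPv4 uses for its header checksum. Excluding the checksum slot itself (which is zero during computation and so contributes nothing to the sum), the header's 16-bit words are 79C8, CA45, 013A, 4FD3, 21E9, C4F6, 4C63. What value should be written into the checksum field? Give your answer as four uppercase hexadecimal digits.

One's-complement addition (fold any carry out of bit 15 back into bit 0):
  0x79C8 + 0xCA45 = 0x1440D → wrap carry → 0x440E
  0x440E + 0x013A = 0x04548
  0x4548 + 0x4FD3 = 0x0951B
  0x951B + 0x21E9 = 0x0B704
  0xB704 + 0xC4F6 = 0x17BFA → wrap carry → 0x7BFB
  0x7BFB + 0x4C63 = 0x0C85E
One's-complement sum = 0xC85E.
Checksum = ~0xC85E & 0xFFFF = 0x37A1.

37A1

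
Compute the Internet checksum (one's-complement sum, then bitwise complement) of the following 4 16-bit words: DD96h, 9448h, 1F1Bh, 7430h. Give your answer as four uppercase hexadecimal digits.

One's-complement addition (fold any carry out of bit 15 back into bit 0):
  0xDD96 + 0x9448 = 0x171DE → wrap carry → 0x71DF
  0x71DF + 0x1F1B = 0x090FA
  0x90FA + 0x7430 = 0x1052A → wrap carry → 0x052B
One's-complement sum = 0x052B.
Checksum = ~0x052B & 0xFFFF = 0xFAD4.

FAD4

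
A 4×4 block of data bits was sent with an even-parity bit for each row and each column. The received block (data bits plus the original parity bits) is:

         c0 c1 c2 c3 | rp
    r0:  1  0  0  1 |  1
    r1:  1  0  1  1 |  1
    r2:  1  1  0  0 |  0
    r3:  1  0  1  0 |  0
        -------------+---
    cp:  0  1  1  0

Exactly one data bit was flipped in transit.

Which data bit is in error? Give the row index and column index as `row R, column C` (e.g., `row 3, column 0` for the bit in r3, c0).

row 0, column 2

Recompute each row's even parity and compare to rp:
  r0: data parity 0, sent rp 1 → mismatch
  r1: data parity 1, sent rp 1 → ok
  r2: data parity 0, sent rp 0 → ok
  r3: data parity 0, sent rp 0 → ok
Recompute each column's even parity and compare to cp:
  c0: data parity 0, sent cp 0 → ok
  c1: data parity 1, sent cp 1 → ok
  c2: data parity 0, sent cp 1 → mismatch
  c3: data parity 0, sent cp 0 → ok
Exactly one row (r0) and one column (c2) fail → the flipped bit is at their intersection.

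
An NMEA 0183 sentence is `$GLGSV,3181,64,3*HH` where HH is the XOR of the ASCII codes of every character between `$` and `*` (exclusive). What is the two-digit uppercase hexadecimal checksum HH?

XOR the ASCII codes of the payload characters:
  'G' = 0x47 → acc = 0x47
  'L' = 0x4C → acc = 0x0B
  'G' = 0x47 → acc = 0x4C
  'S' = 0x53 → acc = 0x1F
  'V' = 0x56 → acc = 0x49
  ',' = 0x2C → acc = 0x65
  '3' = 0x33 → acc = 0x56
  '1' = 0x31 → acc = 0x67
  '8' = 0x38 → acc = 0x5F
  '1' = 0x31 → acc = 0x6E
  ',' = 0x2C → acc = 0x42
  '6' = 0x36 → acc = 0x74
  '4' = 0x34 → acc = 0x40
  ',' = 0x2C → acc = 0x6C
  '3' = 0x33 → acc = 0x5F
Checksum = 0x5F.

5F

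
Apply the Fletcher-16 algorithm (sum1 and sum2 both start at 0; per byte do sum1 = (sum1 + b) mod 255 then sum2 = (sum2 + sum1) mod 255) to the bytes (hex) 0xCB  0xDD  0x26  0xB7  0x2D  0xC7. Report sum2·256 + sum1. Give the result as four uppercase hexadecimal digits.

FD7C

Running sums (mod 255):
  after byte 0 (0xCB): sum1=203, sum2=203
  after byte 1 (0xDD): sum1=169, sum2=117
  after byte 2 (0x26): sum1=207, sum2=69
  after byte 3 (0xB7): sum1=135, sum2=204
  after byte 4 (0x2D): sum1=180, sum2=129
  after byte 5 (0xC7): sum1=124, sum2=253
Checksum = sum2·256 + sum1 = 253·256 + 124 = 64892 = 0xFD7C.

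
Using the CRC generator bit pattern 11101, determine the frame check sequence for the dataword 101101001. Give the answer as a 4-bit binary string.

Append 4 zeros: 1011010010000. Divide by 11101 (XOR where the leading bit is 1):
  pos 0: 10110 XOR 11101 = 01011
  pos 1: 10111 XOR 11101 = 01010
  pos 2: 10100 XOR 11101 = 01001
  pos 3: 10010 XOR 11101 = 01111
  pos 4: 11111 XOR 11101 = 00010
  pos 7: 10000 XOR 11101 = 01101
  pos 8: 11010 XOR 11101 = 00111
Remainder (last 4 bits) = 0111. This is the CRC / FCS.

0111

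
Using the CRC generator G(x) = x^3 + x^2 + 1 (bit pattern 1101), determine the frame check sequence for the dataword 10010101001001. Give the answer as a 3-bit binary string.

010

Append 3 zeros: 10010101001001000. Divide by 1101 (XOR where the leading bit is 1):
  pos 0: 1001 XOR 1101 = 0100
  pos 1: 1000 XOR 1101 = 0101
  pos 2: 1011 XOR 1101 = 0110
  pos 3: 1100 XOR 1101 = 0001
  pos 6: 1100 XOR 1101 = 0001
  pos 9: 1100 XOR 1101 = 0001
  pos 12: 1100 XOR 1101 = 0001
Remainder (last 3 bits) = 010. This is the CRC / FCS.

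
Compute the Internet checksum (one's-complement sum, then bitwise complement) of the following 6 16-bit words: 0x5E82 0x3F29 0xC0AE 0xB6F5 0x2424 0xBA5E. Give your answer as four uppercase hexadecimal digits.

0C2D

One's-complement addition (fold any carry out of bit 15 back into bit 0):
  0x5E82 + 0x3F29 = 0x09DAB
  0x9DAB + 0xC0AE = 0x15E59 → wrap carry → 0x5E5A
  0x5E5A + 0xB6F5 = 0x1154F → wrap carry → 0x1550
  0x1550 + 0x2424 = 0x03974
  0x3974 + 0xBA5E = 0x0F3D2
One's-complement sum = 0xF3D2.
Checksum = ~0xF3D2 & 0xFFFF = 0x0C2D.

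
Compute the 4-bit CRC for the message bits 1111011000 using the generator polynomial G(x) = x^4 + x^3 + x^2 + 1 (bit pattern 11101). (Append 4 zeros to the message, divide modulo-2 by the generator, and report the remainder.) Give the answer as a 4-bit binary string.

1111

Append 4 zeros: 11110110000000. Divide by 11101 (XOR where the leading bit is 1):
  pos 0: 11110 XOR 11101 = 00011
  pos 3: 11110 XOR 11101 = 00011
  pos 6: 11000 XOR 11101 = 00101
  pos 8: 10100 XOR 11101 = 01001
  pos 9: 10010 XOR 11101 = 01111
Remainder (last 4 bits) = 1111. This is the CRC / FCS.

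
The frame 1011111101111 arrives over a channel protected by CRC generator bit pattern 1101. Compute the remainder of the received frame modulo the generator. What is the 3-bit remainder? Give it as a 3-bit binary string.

110

Modulo-2 division of 1011111101111 by 1101:
  pos 0: 1011 XOR 1101 = 0110
  pos 1: 1101 XOR 1101 = 0000
  pos 5: 1110 XOR 1101 = 0011
  pos 7: 1111 XOR 1101 = 0010
  pos 9: 1011 XOR 1101 = 0110
Remainder = 110 (nonzero — an error is detected).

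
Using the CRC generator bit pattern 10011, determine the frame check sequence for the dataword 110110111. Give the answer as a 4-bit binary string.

Append 4 zeros: 1101101110000. Divide by 10011 (XOR where the leading bit is 1):
  pos 0: 11011 XOR 10011 = 01000
  pos 1: 10000 XOR 10011 = 00011
  pos 4: 11111 XOR 10011 = 01100
  pos 5: 11000 XOR 10011 = 01011
  pos 6: 10110 XOR 10011 = 00101
  pos 8: 10100 XOR 10011 = 00111
Remainder (last 4 bits) = 0111. This is the CRC / FCS.

0111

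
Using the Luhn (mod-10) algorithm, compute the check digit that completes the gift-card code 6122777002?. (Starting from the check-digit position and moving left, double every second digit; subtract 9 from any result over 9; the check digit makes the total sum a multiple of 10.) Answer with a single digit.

Partial digits right→left: 2 0 0 7 7 7 2 2 1 6
Double every second digit counting from the check-digit position (so the 1st, 3rd, 5th, ... of the partial from the right).
  doubled (with −9 where >9): 4 0 5 4 2 → sum 15
  kept as-is: 0 7 7 2 6 → sum 22
Total = 15 + 22 = 37.
Check digit = (10 − (37 mod 10)) mod 10 = 3.

3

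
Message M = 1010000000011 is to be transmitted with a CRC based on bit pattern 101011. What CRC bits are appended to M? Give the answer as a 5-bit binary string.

11000

Append 5 zeros: 101000000001100000. Divide by 101011 (XOR where the leading bit is 1):
  pos 0: 101000 XOR 101011 = 000011
  pos 4: 110000 XOR 101011 = 011011
  pos 5: 110110 XOR 101011 = 011101
  pos 6: 111011 XOR 101011 = 010000
  pos 7: 100001 XOR 101011 = 001010
  pos 9: 101000 XOR 101011 = 000011
Remainder (last 5 bits) = 11000. This is the CRC / FCS.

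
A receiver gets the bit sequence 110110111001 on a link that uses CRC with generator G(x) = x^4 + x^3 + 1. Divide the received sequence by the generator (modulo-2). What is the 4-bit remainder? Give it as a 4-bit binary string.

Modulo-2 division of 110110111001 by 11001:
  pos 0: 11011 XOR 11001 = 00010
  pos 3: 10011 XOR 11001 = 01010
  pos 4: 10101 XOR 11001 = 01100
  pos 5: 11000 XOR 11001 = 00001
Remainder = 0101 (nonzero — an error is detected).

0101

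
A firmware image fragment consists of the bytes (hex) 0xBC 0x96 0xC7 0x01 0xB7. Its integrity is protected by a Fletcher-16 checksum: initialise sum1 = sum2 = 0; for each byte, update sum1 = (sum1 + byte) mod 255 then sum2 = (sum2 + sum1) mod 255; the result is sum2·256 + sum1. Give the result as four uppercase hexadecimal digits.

1BD3

Running sums (mod 255):
  after byte 0 (0xBC): sum1=188, sum2=188
  after byte 1 (0x96): sum1=83, sum2=16
  after byte 2 (0xC7): sum1=27, sum2=43
  after byte 3 (0x01): sum1=28, sum2=71
  after byte 4 (0xB7): sum1=211, sum2=27
Checksum = sum2·256 + sum1 = 27·256 + 211 = 7123 = 0x1BD3.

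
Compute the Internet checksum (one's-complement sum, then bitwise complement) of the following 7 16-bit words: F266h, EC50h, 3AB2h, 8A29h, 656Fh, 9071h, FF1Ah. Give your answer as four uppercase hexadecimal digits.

6770

One's-complement addition (fold any carry out of bit 15 back into bit 0):
  0xF266 + 0xEC50 = 0x1DEB6 → wrap carry → 0xDEB7
  0xDEB7 + 0x3AB2 = 0x11969 → wrap carry → 0x196A
  0x196A + 0x8A29 = 0x0A393
  0xA393 + 0x656F = 0x10902 → wrap carry → 0x0903
  0x0903 + 0x9071 = 0x09974
  0x9974 + 0xFF1A = 0x1988E → wrap carry → 0x988F
One's-complement sum = 0x988F.
Checksum = ~0x988F & 0xFFFF = 0x6770.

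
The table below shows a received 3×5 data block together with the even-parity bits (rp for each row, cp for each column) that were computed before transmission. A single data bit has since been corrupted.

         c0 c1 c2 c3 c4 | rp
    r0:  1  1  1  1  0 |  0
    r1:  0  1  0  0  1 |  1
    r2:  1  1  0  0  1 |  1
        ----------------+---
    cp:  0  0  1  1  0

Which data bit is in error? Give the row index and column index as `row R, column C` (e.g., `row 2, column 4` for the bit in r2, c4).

row 1, column 1

Recompute each row's even parity and compare to rp:
  r0: data parity 0, sent rp 0 → ok
  r1: data parity 0, sent rp 1 → mismatch
  r2: data parity 1, sent rp 1 → ok
Recompute each column's even parity and compare to cp:
  c0: data parity 0, sent cp 0 → ok
  c1: data parity 1, sent cp 0 → mismatch
  c2: data parity 1, sent cp 1 → ok
  c3: data parity 1, sent cp 1 → ok
  c4: data parity 0, sent cp 0 → ok
Exactly one row (r1) and one column (c1) fail → the flipped bit is at their intersection.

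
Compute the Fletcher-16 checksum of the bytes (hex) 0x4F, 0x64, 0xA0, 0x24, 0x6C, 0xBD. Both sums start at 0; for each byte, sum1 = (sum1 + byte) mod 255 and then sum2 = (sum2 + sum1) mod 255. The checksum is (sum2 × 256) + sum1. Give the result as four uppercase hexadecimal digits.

Running sums (mod 255):
  after byte 0 (0x4F): sum1=79, sum2=79
  after byte 1 (0x64): sum1=179, sum2=3
  after byte 2 (0xA0): sum1=84, sum2=87
  after byte 3 (0x24): sum1=120, sum2=207
  after byte 4 (0x6C): sum1=228, sum2=180
  after byte 5 (0xBD): sum1=162, sum2=87
Checksum = sum2·256 + sum1 = 87·256 + 162 = 22434 = 0x57A2.

57A2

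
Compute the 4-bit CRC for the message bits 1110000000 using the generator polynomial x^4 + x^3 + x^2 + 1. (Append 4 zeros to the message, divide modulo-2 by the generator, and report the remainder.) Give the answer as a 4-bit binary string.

Append 4 zeros: 11100000000000. Divide by 11101 (XOR where the leading bit is 1):
  pos 0: 11100 XOR 11101 = 00001
  pos 4: 10000 XOR 11101 = 01101
  pos 5: 11010 XOR 11101 = 00111
  pos 7: 11100 XOR 11101 = 00001
Remainder (last 4 bits) = 0100. This is the CRC / FCS.

0100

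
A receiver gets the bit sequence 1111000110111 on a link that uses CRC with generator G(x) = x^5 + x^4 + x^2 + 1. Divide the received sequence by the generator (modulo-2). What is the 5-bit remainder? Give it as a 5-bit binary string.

01110

Modulo-2 division of 1111000110111 by 110101:
  pos 0: 111100 XOR 110101 = 001001
  pos 2: 100101 XOR 110101 = 010000
  pos 3: 100001 XOR 110101 = 010100
  pos 4: 101000 XOR 110101 = 011101
  pos 5: 111011 XOR 110101 = 001110
  pos 7: 111011 XOR 110101 = 001110
Remainder = 01110 (nonzero — an error is detected).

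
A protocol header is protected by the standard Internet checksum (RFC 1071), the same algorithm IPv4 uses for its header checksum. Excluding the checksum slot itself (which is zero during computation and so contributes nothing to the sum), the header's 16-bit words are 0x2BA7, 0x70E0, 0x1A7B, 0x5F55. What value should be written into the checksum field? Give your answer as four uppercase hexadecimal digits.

E9A7

One's-complement addition (fold any carry out of bit 15 back into bit 0):
  0x2BA7 + 0x70E0 = 0x09C87
  0x9C87 + 0x1A7B = 0x0B702
  0xB702 + 0x5F55 = 0x11657 → wrap carry → 0x1658
One's-complement sum = 0x1658.
Checksum = ~0x1658 & 0xFFFF = 0xE9A7.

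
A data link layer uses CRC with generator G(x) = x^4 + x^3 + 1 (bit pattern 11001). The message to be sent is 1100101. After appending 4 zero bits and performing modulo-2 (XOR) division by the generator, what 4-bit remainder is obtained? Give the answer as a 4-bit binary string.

Append 4 zeros: 11001010000. Divide by 11001 (XOR where the leading bit is 1):
  pos 0: 11001 XOR 11001 = 00000
  pos 6: 10000 XOR 11001 = 01001
Remainder (last 4 bits) = 1001. This is the CRC / FCS.

1001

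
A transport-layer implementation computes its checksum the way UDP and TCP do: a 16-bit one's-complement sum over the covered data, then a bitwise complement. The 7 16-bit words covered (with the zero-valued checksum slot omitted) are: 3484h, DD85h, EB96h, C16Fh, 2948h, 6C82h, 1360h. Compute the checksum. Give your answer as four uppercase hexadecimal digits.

One's-complement addition (fold any carry out of bit 15 back into bit 0):
  0x3484 + 0xDD85 = 0x11209 → wrap carry → 0x120A
  0x120A + 0xEB96 = 0x0FDA0
  0xFDA0 + 0xC16F = 0x1BF0F → wrap carry → 0xBF10
  0xBF10 + 0x2948 = 0x0E858
  0xE858 + 0x6C82 = 0x154DA → wrap carry → 0x54DB
  0x54DB + 0x1360 = 0x0683B
One's-complement sum = 0x683B.
Checksum = ~0x683B & 0xFFFF = 0x97C4.

97C4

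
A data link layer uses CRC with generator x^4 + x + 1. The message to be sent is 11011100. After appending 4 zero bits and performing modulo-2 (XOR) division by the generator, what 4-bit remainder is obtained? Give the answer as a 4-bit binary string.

1011

Append 4 zeros: 110111000000. Divide by 10011 (XOR where the leading bit is 1):
  pos 0: 11011 XOR 10011 = 01000
  pos 1: 10001 XOR 10011 = 00010
  pos 4: 10000 XOR 10011 = 00011
  pos 7: 11000 XOR 10011 = 01011
Remainder (last 4 bits) = 1011. This is the CRC / FCS.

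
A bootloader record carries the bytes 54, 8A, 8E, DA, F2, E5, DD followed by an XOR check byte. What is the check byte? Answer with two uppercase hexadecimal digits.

40

XOR the bytes together:
  start with 0x54
  0x54 ⊕ 0x8A = 0xDE
  0xDE ⊕ 0x8E = 0x50
  0x50 ⊕ 0xDA = 0x8A
  0x8A ⊕ 0xF2 = 0x78
  0x78 ⊕ 0xE5 = 0x9D
  0x9D ⊕ 0xDD = 0x40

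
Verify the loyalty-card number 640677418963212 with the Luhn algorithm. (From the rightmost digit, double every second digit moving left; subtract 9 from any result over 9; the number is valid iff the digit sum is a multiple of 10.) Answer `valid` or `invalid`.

valid

From the right, keep odd positions and double even positions (subtract 9 from any doubled value over 9):
  doubled (positions 2,4,...): 2 6 9 2 5 3 8 → sum 35
  kept (positions 1,3,...): 2 2 6 8 4 7 0 6 → sum 35
Total = 70.
70 mod 10 = 0, so the number is valid.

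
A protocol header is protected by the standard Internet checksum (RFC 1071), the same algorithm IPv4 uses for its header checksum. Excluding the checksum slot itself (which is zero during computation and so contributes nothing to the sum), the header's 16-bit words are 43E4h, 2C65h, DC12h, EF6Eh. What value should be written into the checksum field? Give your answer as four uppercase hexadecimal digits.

One's-complement addition (fold any carry out of bit 15 back into bit 0):
  0x43E4 + 0x2C65 = 0x07049
  0x7049 + 0xDC12 = 0x14C5B → wrap carry → 0x4C5C
  0x4C5C + 0xEF6E = 0x13BCA → wrap carry → 0x3BCB
One's-complement sum = 0x3BCB.
Checksum = ~0x3BCB & 0xFFFF = 0xC434.

C434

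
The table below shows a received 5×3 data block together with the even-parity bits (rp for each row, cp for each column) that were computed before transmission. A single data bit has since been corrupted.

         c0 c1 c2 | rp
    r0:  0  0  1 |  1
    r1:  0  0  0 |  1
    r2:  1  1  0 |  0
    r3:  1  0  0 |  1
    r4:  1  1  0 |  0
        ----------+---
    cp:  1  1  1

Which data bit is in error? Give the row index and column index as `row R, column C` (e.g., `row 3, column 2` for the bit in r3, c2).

row 1, column 1

Recompute each row's even parity and compare to rp:
  r0: data parity 1, sent rp 1 → ok
  r1: data parity 0, sent rp 1 → mismatch
  r2: data parity 0, sent rp 0 → ok
  r3: data parity 1, sent rp 1 → ok
  r4: data parity 0, sent rp 0 → ok
Recompute each column's even parity and compare to cp:
  c0: data parity 1, sent cp 1 → ok
  c1: data parity 0, sent cp 1 → mismatch
  c2: data parity 1, sent cp 1 → ok
Exactly one row (r1) and one column (c1) fail → the flipped bit is at their intersection.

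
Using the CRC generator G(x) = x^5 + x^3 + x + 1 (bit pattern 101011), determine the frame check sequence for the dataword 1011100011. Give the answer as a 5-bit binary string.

01100

Append 5 zeros: 101110001100000. Divide by 101011 (XOR where the leading bit is 1):
  pos 0: 101110 XOR 101011 = 000101
  pos 3: 101001 XOR 101011 = 000010
  pos 7: 101000 XOR 101011 = 000011
Remainder (last 5 bits) = 01100. This is the CRC / FCS.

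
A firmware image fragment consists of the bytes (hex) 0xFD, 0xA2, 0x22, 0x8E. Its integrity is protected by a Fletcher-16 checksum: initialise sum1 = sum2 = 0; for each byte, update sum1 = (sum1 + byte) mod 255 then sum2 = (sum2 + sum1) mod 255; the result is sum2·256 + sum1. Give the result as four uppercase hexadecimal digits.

Running sums (mod 255):
  after byte 0 (0xFD): sum1=253, sum2=253
  after byte 1 (0xA2): sum1=160, sum2=158
  after byte 2 (0x22): sum1=194, sum2=97
  after byte 3 (0x8E): sum1=81, sum2=178
Checksum = sum2·256 + sum1 = 178·256 + 81 = 45649 = 0xB251.

B251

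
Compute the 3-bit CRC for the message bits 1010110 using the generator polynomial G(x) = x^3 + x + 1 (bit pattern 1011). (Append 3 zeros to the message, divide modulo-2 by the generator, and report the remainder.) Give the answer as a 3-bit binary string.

100

Append 3 zeros: 1010110000. Divide by 1011 (XOR where the leading bit is 1):
  pos 0: 1010 XOR 1011 = 0001
  pos 3: 1110 XOR 1011 = 0101
  pos 4: 1010 XOR 1011 = 0001
Remainder (last 3 bits) = 100. This is the CRC / FCS.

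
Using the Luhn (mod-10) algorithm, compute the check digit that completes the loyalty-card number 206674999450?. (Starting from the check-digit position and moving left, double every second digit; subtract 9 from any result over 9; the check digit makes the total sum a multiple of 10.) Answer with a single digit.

Partial digits right→left: 0 5 4 9 9 9 4 7 6 6 0 2
Double every second digit counting from the check-digit position (so the 1st, 3rd, 5th, ... of the partial from the right).
  doubled (with −9 where >9): 0 8 9 8 3 0 → sum 28
  kept as-is: 5 9 9 7 6 2 → sum 38
Total = 28 + 38 = 66.
Check digit = (10 − (66 mod 10)) mod 10 = 4.

4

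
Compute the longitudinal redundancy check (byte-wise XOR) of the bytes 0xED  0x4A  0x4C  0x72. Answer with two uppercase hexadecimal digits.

99

XOR the bytes together:
  start with 0xED
  0xED ⊕ 0x4A = 0xA7
  0xA7 ⊕ 0x4C = 0xEB
  0xEB ⊕ 0x72 = 0x99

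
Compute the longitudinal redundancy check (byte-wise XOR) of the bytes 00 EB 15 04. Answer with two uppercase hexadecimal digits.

XOR the bytes together:
  start with 0x00
  0x00 ⊕ 0xEB = 0xEB
  0xEB ⊕ 0x15 = 0xFE
  0xFE ⊕ 0x04 = 0xFA

FA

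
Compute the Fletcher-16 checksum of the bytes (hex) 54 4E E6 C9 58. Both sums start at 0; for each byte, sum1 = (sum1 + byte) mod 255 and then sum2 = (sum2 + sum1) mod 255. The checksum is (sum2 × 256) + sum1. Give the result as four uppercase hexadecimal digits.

7FAB

Running sums (mod 255):
  after byte 0 (54): sum1=84, sum2=84
  after byte 1 (4E): sum1=162, sum2=246
  after byte 2 (E6): sum1=137, sum2=128
  after byte 3 (C9): sum1=83, sum2=211
  after byte 4 (58): sum1=171, sum2=127
Checksum = sum2·256 + sum1 = 127·256 + 171 = 32683 = 0x7FAB.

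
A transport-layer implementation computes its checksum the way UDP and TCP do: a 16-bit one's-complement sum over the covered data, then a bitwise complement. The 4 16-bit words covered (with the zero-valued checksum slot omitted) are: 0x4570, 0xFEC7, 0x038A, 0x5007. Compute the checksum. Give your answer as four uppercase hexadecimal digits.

One's-complement addition (fold any carry out of bit 15 back into bit 0):
  0x4570 + 0xFEC7 = 0x14437 → wrap carry → 0x4438
  0x4438 + 0x038A = 0x047C2
  0x47C2 + 0x5007 = 0x097C9
One's-complement sum = 0x97C9.
Checksum = ~0x97C9 & 0xFFFF = 0x6836.

6836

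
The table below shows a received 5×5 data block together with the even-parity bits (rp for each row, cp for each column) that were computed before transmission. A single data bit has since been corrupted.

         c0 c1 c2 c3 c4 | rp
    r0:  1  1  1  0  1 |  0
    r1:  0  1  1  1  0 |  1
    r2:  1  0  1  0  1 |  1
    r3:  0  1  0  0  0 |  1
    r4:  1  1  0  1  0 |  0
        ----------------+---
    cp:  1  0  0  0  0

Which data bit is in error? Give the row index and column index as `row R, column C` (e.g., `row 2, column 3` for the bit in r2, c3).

Recompute each row's even parity and compare to rp:
  r0: data parity 0, sent rp 0 → ok
  r1: data parity 1, sent rp 1 → ok
  r2: data parity 1, sent rp 1 → ok
  r3: data parity 1, sent rp 1 → ok
  r4: data parity 1, sent rp 0 → mismatch
Recompute each column's even parity and compare to cp:
  c0: data parity 1, sent cp 1 → ok
  c1: data parity 0, sent cp 0 → ok
  c2: data parity 1, sent cp 0 → mismatch
  c3: data parity 0, sent cp 0 → ok
  c4: data parity 0, sent cp 0 → ok
Exactly one row (r4) and one column (c2) fail → the flipped bit is at their intersection.

row 4, column 2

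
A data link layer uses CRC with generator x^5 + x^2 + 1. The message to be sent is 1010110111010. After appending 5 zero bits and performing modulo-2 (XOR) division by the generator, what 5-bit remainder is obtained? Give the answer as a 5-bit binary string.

10010

Append 5 zeros: 101011011101000000. Divide by 100101 (XOR where the leading bit is 1):
  pos 0: 101011 XOR 100101 = 001110
  pos 2: 111001 XOR 100101 = 011100
  pos 3: 111001 XOR 100101 = 011100
  pos 4: 111001 XOR 100101 = 011100
  pos 5: 111000 XOR 100101 = 011101
  pos 6: 111011 XOR 100101 = 011110
  pos 7: 111100 XOR 100101 = 011001
  pos 8: 110010 XOR 100101 = 010111
  pos 9: 101110 XOR 100101 = 001011
  pos 11: 101100 XOR 100101 = 001001
Remainder (last 5 bits) = 10010. This is the CRC / FCS.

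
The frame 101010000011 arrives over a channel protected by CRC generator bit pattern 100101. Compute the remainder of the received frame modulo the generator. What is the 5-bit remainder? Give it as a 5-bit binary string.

01010

Modulo-2 division of 101010000011 by 100101:
  pos 0: 101010 XOR 100101 = 001111
  pos 2: 111100 XOR 100101 = 011001
  pos 3: 110010 XOR 100101 = 010111
  pos 4: 101110 XOR 100101 = 001011
  pos 6: 101111 XOR 100101 = 001010
Remainder = 01010 (nonzero — an error is detected).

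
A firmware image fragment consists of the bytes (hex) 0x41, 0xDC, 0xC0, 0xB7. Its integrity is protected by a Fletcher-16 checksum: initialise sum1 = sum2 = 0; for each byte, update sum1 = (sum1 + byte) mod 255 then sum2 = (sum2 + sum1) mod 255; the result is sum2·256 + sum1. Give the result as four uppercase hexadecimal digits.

Running sums (mod 255):
  after byte 0 (0x41): sum1=65, sum2=65
  after byte 1 (0xDC): sum1=30, sum2=95
  after byte 2 (0xC0): sum1=222, sum2=62
  after byte 3 (0xB7): sum1=150, sum2=212
Checksum = sum2·256 + sum1 = 212·256 + 150 = 54422 = 0xD496.

D496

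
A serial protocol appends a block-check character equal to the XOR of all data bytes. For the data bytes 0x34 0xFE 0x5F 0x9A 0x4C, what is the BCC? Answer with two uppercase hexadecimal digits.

XOR the bytes together:
  start with 0x34
  0x34 ⊕ 0xFE = 0xCA
  0xCA ⊕ 0x5F = 0x95
  0x95 ⊕ 0x9A = 0x0F
  0x0F ⊕ 0x4C = 0x43

43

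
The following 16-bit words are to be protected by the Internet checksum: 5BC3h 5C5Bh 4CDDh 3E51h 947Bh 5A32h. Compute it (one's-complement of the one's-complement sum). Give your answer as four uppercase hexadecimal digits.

CE04

One's-complement addition (fold any carry out of bit 15 back into bit 0):
  0x5BC3 + 0x5C5B = 0x0B81E
  0xB81E + 0x4CDD = 0x104FB → wrap carry → 0x04FC
  0x04FC + 0x3E51 = 0x0434D
  0x434D + 0x947B = 0x0D7C8
  0xD7C8 + 0x5A32 = 0x131FA → wrap carry → 0x31FB
One's-complement sum = 0x31FB.
Checksum = ~0x31FB & 0xFFFF = 0xCE04.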